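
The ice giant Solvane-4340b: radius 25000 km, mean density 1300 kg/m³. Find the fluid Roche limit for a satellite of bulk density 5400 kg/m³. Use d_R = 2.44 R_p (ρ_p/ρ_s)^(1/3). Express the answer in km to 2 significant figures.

38000 km

d_R = 2.44 × 25000 km × (1300/5400)^(1/3)
    = 38000 km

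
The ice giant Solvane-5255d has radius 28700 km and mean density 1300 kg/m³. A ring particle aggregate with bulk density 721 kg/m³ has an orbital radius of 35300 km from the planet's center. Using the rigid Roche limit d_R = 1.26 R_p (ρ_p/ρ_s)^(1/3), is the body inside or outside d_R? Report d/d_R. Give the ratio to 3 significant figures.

d_R = 1.26 × (28700 km) × (1300/721)^(1/3) = 44010 km
d/d_R = (35300) / (44010) = 0.802
Since d/d_R < 1, the body is inside the Roche limit.

inside; d/d_R ≈ 0.802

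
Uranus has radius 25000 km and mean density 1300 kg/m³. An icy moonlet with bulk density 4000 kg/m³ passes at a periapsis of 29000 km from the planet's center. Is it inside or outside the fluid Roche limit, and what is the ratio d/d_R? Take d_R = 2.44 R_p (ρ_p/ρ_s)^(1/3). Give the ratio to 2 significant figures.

inside; d/d_R ≈ 0.69

d_R = 2.44 × (25000 km) × (1300/4000)^(1/3) = 41940 km
d/d_R = (29000) / (41940) = 0.69
Since d/d_R < 1, the body is inside the Roche limit.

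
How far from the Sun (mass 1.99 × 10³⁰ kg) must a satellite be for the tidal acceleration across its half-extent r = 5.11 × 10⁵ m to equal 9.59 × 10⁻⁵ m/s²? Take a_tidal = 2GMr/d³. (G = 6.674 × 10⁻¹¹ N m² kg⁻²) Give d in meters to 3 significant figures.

2GMr/d³ = a_tidal  ⇒  d = (2GMr / a_tidal)^(1/3)
d = (2 × 6.674×10⁻¹¹ × (1.99 × 10³⁰) × (5.11 × 10⁵) / (9.59 × 10⁻⁵))^(1/3)
  = 1.12 × 10¹⁰ m

1.12 × 10¹⁰ m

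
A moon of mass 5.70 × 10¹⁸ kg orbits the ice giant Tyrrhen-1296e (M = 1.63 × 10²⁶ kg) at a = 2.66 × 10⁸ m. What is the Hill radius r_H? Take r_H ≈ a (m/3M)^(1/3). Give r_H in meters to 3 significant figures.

6.03 × 10⁵ m

r_H ≈ a (m/3M)^(1/3)
    = (2.66 × 10⁸) × (5.70 × 10¹⁸ / (3 × 1.63 × 10²⁶))^(1/3)
    = 6.03 × 10⁵ m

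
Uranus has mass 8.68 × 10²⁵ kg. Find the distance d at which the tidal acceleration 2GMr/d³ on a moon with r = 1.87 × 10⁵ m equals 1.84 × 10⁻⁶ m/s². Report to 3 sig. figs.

1.06 × 10⁹ m

2GMr/d³ = a_tidal  ⇒  d = (2GMr / a_tidal)^(1/3)
d = (2 × 6.674×10⁻¹¹ × (8.68 × 10²⁵) × (1.87 × 10⁵) / (1.84 × 10⁻⁶))^(1/3)
  = 1.06 × 10⁹ m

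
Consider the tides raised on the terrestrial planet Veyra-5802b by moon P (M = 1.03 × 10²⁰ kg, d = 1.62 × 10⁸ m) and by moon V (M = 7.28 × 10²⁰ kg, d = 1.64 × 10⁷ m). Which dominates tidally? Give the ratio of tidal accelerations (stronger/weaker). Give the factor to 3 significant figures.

Moon V, by a factor of ≈ 6810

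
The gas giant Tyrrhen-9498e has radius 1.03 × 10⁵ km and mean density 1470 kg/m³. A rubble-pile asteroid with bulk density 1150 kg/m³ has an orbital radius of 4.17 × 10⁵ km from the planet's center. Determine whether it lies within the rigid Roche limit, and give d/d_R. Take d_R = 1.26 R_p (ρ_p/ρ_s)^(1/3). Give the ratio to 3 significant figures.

outside; d/d_R ≈ 2.96

d_R = 1.26 × (1.03 × 10⁵ km) × (1470/1150)^(1/3) = 1.408 × 10⁵ km
d/d_R = (4.17 × 10⁵) / (1.408 × 10⁵) = 2.96
Since d/d_R > 1, the body is outside the Roche limit.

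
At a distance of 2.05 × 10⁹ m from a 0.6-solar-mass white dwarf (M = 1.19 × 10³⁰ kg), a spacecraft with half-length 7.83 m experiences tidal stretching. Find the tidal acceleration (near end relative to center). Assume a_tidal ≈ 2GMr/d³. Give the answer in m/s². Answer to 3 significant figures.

a_tidal = 2GMr/d³
        = 2 × (6.674 × 10⁻¹¹) × (1.19 × 10³⁰) × (7.83) / (2.05 × 10⁹)³
        = 1.44 × 10⁻⁷ m/s²

1.44 × 10⁻⁷ m/s²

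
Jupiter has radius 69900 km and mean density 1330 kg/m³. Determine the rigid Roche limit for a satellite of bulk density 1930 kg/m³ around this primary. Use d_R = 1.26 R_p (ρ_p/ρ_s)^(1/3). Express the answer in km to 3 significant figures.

77800 km

d_R = 1.26 × 69900 km × (1330/1930)^(1/3)
    = 77800 km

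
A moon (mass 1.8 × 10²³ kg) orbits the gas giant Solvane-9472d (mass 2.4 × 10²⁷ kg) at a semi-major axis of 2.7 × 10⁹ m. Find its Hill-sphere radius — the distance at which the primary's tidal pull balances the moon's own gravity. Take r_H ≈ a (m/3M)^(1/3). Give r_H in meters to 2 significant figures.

7.9 × 10⁷ m

r_H ≈ a (m/3M)^(1/3)
    = (2.7 × 10⁹) × (1.8 × 10²³ / (3 × 2.4 × 10²⁷))^(1/3)
    = 7.9 × 10⁷ m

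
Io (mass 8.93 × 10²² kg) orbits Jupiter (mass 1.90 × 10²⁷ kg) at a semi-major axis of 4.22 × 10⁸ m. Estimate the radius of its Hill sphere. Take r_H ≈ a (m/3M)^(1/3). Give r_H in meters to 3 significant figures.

r_H ≈ a (m/3M)^(1/3)
    = (4.22 × 10⁸) × (8.93 × 10²² / (3 × 1.90 × 10²⁷))^(1/3)
    = 1.06 × 10⁷ m

1.06 × 10⁷ m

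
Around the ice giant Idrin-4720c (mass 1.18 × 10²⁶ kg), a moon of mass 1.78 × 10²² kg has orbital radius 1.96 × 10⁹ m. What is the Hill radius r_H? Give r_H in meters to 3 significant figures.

7.23 × 10⁷ m

r_H ≈ a (m/3M)^(1/3)
    = (1.96 × 10⁹) × (1.78 × 10²² / (3 × 1.18 × 10²⁶))^(1/3)
    = 7.23 × 10⁷ m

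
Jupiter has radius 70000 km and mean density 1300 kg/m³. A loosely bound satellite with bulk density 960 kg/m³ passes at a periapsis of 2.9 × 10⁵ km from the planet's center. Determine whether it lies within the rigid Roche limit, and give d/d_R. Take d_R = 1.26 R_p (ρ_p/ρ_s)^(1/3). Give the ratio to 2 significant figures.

d_R = 1.26 × (70000 km) × (1300/960)^(1/3) = 97580 km
d/d_R = (2.9 × 10⁵) / (97580) = 3.0
Since d/d_R > 1, the body is outside the Roche limit.

outside; d/d_R ≈ 3.0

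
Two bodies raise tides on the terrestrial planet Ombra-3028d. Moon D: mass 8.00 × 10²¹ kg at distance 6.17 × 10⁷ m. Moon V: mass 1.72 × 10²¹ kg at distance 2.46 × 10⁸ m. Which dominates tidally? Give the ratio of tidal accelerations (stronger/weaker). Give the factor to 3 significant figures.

Moon D, by a factor of ≈ 295

Tidal acceleration ∝ M/d³, so compare M/d³ for each.
Moon D: (8.00 × 10²¹) / (6.17 × 10⁷)³ = 3.406 × 10⁻²
Moon V: (1.72 × 10²¹) / (2.46 × 10⁸)³ = 1.155 × 10⁻⁴
Ratio (larger/smaller) = 295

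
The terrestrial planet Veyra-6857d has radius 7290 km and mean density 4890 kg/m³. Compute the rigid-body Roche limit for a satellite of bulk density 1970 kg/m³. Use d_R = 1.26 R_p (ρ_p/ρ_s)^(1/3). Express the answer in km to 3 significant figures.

d_R = 1.26 × 7290 km × (4890/1970)^(1/3)
    = 12400 km

12400 km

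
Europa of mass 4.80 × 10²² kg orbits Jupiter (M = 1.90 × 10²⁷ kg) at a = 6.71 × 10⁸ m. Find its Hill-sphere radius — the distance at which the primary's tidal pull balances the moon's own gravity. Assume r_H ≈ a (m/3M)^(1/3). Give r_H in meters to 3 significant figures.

1.37 × 10⁷ m

r_H ≈ a (m/3M)^(1/3)
    = (6.71 × 10⁸) × (4.80 × 10²² / (3 × 1.90 × 10²⁷))^(1/3)
    = 1.37 × 10⁷ m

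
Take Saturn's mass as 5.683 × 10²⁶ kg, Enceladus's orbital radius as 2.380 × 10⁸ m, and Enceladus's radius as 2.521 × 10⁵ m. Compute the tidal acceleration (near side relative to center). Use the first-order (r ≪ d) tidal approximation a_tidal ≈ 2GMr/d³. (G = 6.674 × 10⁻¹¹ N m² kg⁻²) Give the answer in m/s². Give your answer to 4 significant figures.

Differencing GM/(d−r)² and GM/d² to first order in r/d gives 2GMr/d³.
a_tidal = 2GMr/d³
        = 2 × (6.674 × 10⁻¹¹) × (5.683 × 10²⁶) × (2.521 × 10⁵) / (2.380 × 10⁸)³
        = 1.419 × 10⁻³ m/s²

1.419 × 10⁻³ m/s²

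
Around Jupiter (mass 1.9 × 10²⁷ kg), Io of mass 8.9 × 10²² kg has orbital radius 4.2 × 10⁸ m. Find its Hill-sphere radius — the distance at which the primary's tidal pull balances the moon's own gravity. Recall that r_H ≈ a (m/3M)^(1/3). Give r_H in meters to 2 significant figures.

1.0 × 10⁷ m

r_H ≈ a (m/3M)^(1/3)
    = (4.2 × 10⁸) × (8.9 × 10²² / (3 × 1.9 × 10²⁷))^(1/3)
    = 1.0 × 10⁷ m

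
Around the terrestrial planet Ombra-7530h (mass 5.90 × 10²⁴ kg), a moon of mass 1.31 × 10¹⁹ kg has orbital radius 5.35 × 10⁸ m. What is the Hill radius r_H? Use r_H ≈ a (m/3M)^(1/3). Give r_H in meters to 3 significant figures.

4.84 × 10⁶ m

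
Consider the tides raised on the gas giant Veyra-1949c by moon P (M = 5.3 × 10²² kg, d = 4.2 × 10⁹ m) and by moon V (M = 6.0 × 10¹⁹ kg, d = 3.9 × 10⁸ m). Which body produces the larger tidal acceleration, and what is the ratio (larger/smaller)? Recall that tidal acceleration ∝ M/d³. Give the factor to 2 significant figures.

The tide-raising term goes as M/d³ (the gradient of a 1/d² field).
Moon P: (5.3 × 10²²) / (4.2 × 10⁹)³ = 7.154 × 10⁻⁷
Moon V: (6.0 × 10¹⁹) / (3.9 × 10⁸)³ = 1.011 × 10⁻⁶
Ratio (larger/smaller) = 1.4

Moon V, by a factor of ≈ 1.4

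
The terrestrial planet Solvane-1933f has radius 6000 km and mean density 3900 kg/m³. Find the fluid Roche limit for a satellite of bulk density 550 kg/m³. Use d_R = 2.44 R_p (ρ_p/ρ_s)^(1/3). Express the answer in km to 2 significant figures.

28000 km

d_R = 2.44 × 6000 km × (3900/550)^(1/3)
    = 28000 km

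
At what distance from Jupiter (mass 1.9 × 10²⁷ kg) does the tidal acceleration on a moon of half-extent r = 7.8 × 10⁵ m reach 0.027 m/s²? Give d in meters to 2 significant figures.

2GMr/d³ = a_tidal  ⇒  d = (2GMr / a_tidal)^(1/3)
d = (2 × 6.674×10⁻¹¹ × (1.9 × 10²⁷) × (7.8 × 10⁵) / (0.027))^(1/3)
  = 1.9 × 10⁸ m

1.9 × 10⁸ m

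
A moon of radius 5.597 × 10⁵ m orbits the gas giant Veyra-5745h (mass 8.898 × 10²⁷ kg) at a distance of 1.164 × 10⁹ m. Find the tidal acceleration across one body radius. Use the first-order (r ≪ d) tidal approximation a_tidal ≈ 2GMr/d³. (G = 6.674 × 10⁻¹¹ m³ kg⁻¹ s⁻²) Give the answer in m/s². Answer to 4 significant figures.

Δg = 2GMr/d³
   = 2 × (6.674 × 10⁻¹¹) × (8.898 × 10²⁷) × (5.597 × 10⁵) / (1.164 × 10⁹)³
   = 4.215 × 10⁻⁴ m/s²

4.215 × 10⁻⁴ m/s²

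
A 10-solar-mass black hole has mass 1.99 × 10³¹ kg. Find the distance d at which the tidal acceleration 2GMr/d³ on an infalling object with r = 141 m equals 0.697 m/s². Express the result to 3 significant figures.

2GMr/d³ = a_tidal  ⇒  d = (2GMr / a_tidal)^(1/3)
d = (2 × 6.674×10⁻¹¹ × (1.99 × 10³¹) × (141) / (0.697))^(1/3)
  = 8.13 × 10⁷ m

8.13 × 10⁷ m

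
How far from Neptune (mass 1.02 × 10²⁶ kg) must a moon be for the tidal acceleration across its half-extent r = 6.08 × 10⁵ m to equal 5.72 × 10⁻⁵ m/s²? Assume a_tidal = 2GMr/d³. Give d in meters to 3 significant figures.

2GMr/d³ = a_tidal  ⇒  d = (2GMr / a_tidal)^(1/3)
d = (2 × 6.674×10⁻¹¹ × (1.02 × 10²⁶) × (6.08 × 10⁵) / (5.72 × 10⁻⁵))^(1/3)
  = 5.25 × 10⁸ m

5.25 × 10⁸ m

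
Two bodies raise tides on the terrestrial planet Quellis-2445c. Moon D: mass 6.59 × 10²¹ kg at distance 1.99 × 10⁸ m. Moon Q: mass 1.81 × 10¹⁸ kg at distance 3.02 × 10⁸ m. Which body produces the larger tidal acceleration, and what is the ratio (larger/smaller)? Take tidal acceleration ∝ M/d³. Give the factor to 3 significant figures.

The tide-raising term goes as M/d³ (the gradient of a 1/d² field).
Moon D: (6.59 × 10²¹) / (1.99 × 10⁸)³ = 8.362 × 10⁻⁴
Moon Q: (1.81 × 10¹⁸) / (3.02 × 10⁸)³ = 6.571 × 10⁻⁸
Ratio (larger/smaller) = 12700

Moon D, by a factor of ≈ 12700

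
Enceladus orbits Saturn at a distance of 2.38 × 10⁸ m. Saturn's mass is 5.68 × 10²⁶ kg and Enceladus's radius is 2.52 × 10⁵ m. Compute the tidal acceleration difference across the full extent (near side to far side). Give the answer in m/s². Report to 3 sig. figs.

2.83 × 10⁻³ m/s²

a_tidal = 4GMr/d³
        = 4 × (6.674 × 10⁻¹¹) × (5.68 × 10²⁶) × (2.52 × 10⁵) / (2.38 × 10⁸)³
        = 2.83 × 10⁻³ m/s²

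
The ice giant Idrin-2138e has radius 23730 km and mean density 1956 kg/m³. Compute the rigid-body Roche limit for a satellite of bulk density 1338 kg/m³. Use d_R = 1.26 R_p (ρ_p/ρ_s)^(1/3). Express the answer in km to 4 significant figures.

d_R = 1.26 × 23730 km × (1956/1338)^(1/3)
    = 33930 km

33930 km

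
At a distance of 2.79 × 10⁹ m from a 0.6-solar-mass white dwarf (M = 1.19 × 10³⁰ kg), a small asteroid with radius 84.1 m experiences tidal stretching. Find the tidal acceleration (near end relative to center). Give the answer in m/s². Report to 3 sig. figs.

6.15 × 10⁻⁷ m/s²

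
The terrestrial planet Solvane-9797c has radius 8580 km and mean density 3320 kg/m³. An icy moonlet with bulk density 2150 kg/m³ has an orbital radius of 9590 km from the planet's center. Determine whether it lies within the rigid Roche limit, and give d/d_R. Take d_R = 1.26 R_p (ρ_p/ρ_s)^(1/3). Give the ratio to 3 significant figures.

inside; d/d_R ≈ 0.767

d_R = 1.26 × (8580 km) × (3320/2150)^(1/3) = 12500 km
d/d_R = (9590) / (12500) = 0.767
Since d/d_R < 1, the body is inside the Roche limit.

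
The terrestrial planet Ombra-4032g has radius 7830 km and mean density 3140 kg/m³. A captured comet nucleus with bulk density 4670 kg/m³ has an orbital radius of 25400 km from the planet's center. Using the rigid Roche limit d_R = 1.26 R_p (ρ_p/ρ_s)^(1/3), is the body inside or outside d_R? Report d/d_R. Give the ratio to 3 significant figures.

outside; d/d_R ≈ 2.94

d_R = 1.26 × (7830 km) × (3140/4670)^(1/3) = 8643 km
d/d_R = (25400) / (8643) = 2.94
Since d/d_R > 1, the body is outside the Roche limit.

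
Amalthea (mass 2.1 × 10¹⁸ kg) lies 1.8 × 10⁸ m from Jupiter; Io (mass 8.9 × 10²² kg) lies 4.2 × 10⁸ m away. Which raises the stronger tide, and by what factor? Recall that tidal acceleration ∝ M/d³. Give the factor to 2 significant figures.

Io, by a factor of ≈ 3300

The tide-raising term goes as M/d³ (the gradient of a 1/d² field).
Amalthea: (2.1 × 10¹⁸) / (1.8 × 10⁸)³ = 3.601 × 10⁻⁷
Io: (8.9 × 10²²) / (4.2 × 10⁸)³ = 1.201 × 10⁻³
Ratio (larger/smaller) = 3300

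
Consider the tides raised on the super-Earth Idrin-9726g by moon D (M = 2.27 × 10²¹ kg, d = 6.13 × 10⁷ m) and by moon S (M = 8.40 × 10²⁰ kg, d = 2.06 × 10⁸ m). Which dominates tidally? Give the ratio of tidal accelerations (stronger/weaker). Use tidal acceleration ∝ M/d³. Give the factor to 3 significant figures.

Moon D, by a factor of ≈ 103

Compare M/d³ for the two perturbers:
Moon D: (2.27 × 10²¹) / (6.13 × 10⁷)³ = 9.855 × 10⁻³
Moon S: (8.40 × 10²⁰) / (2.06 × 10⁸)³ = 9.609 × 10⁻⁵
Ratio (larger/smaller) = 103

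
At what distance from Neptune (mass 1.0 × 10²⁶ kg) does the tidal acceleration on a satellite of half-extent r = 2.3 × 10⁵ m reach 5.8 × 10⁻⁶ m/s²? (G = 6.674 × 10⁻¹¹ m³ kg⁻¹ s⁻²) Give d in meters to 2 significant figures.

8.1 × 10⁸ m

2GMr/d³ = a_tidal  ⇒  d = (2GMr / a_tidal)^(1/3)
d = (2 × 6.674×10⁻¹¹ × (1.0 × 10²⁶) × (2.3 × 10⁵) / (5.8 × 10⁻⁶))^(1/3)
  = 8.1 × 10⁸ m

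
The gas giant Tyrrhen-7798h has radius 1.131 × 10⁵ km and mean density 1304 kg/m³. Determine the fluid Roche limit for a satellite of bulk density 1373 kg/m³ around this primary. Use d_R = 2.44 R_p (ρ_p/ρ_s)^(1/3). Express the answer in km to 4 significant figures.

d_R = 2.44 × 1.131 × 10⁵ km × (1304/1373)^(1/3)
    = 2.713 × 10⁵ km

2.713 × 10⁵ km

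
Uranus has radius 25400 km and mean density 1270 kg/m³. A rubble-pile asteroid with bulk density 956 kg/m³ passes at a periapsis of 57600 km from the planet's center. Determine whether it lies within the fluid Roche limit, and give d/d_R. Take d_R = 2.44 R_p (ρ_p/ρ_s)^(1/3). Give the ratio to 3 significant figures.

d_R = 2.44 × (25400 km) × (1270/956)^(1/3) = 68130 km
d/d_R = (57600) / (68130) = 0.845
Since d/d_R < 1, the body is inside the Roche limit.

inside; d/d_R ≈ 0.845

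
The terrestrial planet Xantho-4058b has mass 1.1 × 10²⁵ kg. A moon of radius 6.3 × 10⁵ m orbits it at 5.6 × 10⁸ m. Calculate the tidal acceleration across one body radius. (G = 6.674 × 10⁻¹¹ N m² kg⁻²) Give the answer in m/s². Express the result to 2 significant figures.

The tidal stretch is the gradient of GM/d² times the body's extent r, hence the 1/d³ dependence.
Δa = 2GMr/d³
   = 2 × (6.674 × 10⁻¹¹) × (1.1 × 10²⁵) × (6.3 × 10⁵) / (5.6 × 10⁸)³
   = 5.3 × 10⁻⁶ m/s²

5.3 × 10⁻⁶ m/s²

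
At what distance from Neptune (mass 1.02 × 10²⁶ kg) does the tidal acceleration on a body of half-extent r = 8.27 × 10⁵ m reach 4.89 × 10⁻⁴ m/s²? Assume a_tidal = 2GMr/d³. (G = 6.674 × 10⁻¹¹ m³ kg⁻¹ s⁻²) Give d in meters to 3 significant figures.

2.84 × 10⁸ m

2GMr/d³ = a_tidal  ⇒  d = (2GMr / a_tidal)^(1/3)
d = (2 × 6.674×10⁻¹¹ × (1.02 × 10²⁶) × (8.27 × 10⁵) / (4.89 × 10⁻⁴))^(1/3)
  = 2.84 × 10⁸ m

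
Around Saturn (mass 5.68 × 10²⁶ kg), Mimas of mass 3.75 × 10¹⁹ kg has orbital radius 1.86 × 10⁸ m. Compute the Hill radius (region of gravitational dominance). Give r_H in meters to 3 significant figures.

5.21 × 10⁵ m

r_H ≈ a (m/3M)^(1/3)
    = (1.86 × 10⁸) × (3.75 × 10¹⁹ / (3 × 5.68 × 10²⁶))^(1/3)
    = 5.21 × 10⁵ m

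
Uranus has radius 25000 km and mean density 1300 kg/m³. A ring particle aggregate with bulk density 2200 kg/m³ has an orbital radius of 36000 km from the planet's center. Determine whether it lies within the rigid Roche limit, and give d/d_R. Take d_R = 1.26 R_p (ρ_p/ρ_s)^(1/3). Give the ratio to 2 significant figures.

outside; d/d_R ≈ 1.4

d_R = 1.26 × (25000 km) × (1300/2200)^(1/3) = 26430 km
d/d_R = (36000) / (26430) = 1.4
Since d/d_R > 1, the body is outside the Roche limit.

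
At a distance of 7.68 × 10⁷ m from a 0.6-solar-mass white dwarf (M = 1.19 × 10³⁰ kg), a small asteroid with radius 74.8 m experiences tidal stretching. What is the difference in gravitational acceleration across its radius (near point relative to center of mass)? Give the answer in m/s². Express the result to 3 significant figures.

Δg = 2GMr/d³
   = 2 × (6.674 × 10⁻¹¹) × (1.19 × 10³⁰) × (74.8) / (7.68 × 10⁷)³
   = 2.62 × 10⁻² m/s²

2.62 × 10⁻² m/s²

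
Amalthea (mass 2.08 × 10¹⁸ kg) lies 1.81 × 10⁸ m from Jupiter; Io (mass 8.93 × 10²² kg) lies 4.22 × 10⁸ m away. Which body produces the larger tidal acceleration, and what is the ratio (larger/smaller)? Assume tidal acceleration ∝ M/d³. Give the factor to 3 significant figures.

Io, by a factor of ≈ 3390

Tidal acceleration ∝ M/d³, so compare M/d³ for each.
Amalthea: (2.08 × 10¹⁸) / (1.81 × 10⁸)³ = 3.508 × 10⁻⁷
Io: (8.93 × 10²²) / (4.22 × 10⁸)³ = 1.188 × 10⁻³
Ratio (larger/smaller) = 3390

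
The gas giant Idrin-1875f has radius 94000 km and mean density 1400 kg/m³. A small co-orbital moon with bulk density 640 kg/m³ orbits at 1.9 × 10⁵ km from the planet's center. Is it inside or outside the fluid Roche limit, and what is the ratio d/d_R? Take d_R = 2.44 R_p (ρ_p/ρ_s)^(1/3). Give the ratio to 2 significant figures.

inside; d/d_R ≈ 0.64

d_R = 2.44 × (94000 km) × (1400/640)^(1/3) = 2.977 × 10⁵ km
d/d_R = (1.9 × 10⁵) / (2.977 × 10⁵) = 0.64
Since d/d_R < 1, the body is inside the Roche limit.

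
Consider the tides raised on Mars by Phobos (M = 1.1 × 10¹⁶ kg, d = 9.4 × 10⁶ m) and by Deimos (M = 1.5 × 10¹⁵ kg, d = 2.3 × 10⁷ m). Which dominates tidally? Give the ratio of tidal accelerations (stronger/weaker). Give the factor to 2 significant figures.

Compare M/d³ for the two perturbers:
Phobos: (1.1 × 10¹⁶) / (9.4 × 10⁶)³ = 1.324 × 10⁻⁵
Deimos: (1.5 × 10¹⁵) / (2.3 × 10⁷)³ = 1.233 × 10⁻⁷
Ratio (larger/smaller) = 110

Phobos, by a factor of ≈ 110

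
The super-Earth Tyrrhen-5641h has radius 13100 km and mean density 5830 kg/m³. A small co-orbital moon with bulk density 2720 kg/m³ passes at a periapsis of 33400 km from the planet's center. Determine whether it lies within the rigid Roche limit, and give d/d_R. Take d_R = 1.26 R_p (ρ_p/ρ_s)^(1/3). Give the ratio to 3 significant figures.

d_R = 1.26 × (13100 km) × (5830/2720)^(1/3) = 21280 km
d/d_R = (33400) / (21280) = 1.57
Since d/d_R > 1, the body is outside the Roche limit.

outside; d/d_R ≈ 1.57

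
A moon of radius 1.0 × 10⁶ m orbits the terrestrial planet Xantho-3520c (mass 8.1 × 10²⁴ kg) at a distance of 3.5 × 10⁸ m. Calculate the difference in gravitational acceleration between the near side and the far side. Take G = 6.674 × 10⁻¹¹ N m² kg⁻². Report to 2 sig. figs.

a_tidal = 4GMr/d³
        = 4 × (6.674 × 10⁻¹¹) × (8.1 × 10²⁴) × (1.0 × 10⁶) / (3.5 × 10⁸)³
        = 5.0 × 10⁻⁵ m/s²

5.0 × 10⁻⁵ m/s²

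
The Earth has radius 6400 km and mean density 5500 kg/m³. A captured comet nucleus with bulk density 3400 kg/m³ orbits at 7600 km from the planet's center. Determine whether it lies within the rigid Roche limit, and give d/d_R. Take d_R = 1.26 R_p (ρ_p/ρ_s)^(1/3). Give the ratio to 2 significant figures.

d_R = 1.26 × (6400 km) × (5500/3400)^(1/3) = 9466 km
d/d_R = (7600) / (9466) = 0.80
Since d/d_R < 1, the body is inside the Roche limit.

inside; d/d_R ≈ 0.80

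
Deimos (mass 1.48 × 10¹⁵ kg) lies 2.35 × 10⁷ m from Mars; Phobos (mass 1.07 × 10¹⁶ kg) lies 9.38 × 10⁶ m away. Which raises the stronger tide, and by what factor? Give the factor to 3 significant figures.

Tidal acceleration ∝ M/d³, so compare M/d³ for each.
Deimos: (1.48 × 10¹⁵) / (2.35 × 10⁷)³ = 1.140 × 10⁻⁷
Phobos: (1.07 × 10¹⁶) / (9.38 × 10⁶)³ = 1.297 × 10⁻⁵
Ratio (larger/smaller) = 114

Phobos, by a factor of ≈ 114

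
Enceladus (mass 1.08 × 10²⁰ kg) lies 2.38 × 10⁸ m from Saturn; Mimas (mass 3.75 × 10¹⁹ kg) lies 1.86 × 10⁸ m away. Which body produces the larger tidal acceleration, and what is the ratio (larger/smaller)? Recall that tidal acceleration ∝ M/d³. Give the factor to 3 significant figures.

Tidal stretch scales as M/d³; compute that for each body.
Enceladus: (1.08 × 10²⁰) / (2.38 × 10⁸)³ = 8.011 × 10⁻⁶
Mimas: (3.75 × 10¹⁹) / (1.86 × 10⁸)³ = 5.828 × 10⁻⁶
Ratio (larger/smaller) = 1.37

Enceladus, by a factor of ≈ 1.37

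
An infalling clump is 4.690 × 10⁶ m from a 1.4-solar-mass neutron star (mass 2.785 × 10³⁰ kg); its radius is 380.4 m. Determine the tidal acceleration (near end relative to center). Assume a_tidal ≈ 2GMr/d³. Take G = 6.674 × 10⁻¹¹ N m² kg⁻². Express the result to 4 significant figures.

The tidal stretch is the gradient of GM/d² times the body's extent r, hence the 1/d³ dependence.
Δa = 2GMr/d³
   = 2 × (6.674 × 10⁻¹¹) × (2.785 × 10³⁰) × (380.4) / (4.690 × 10⁶)³
   = 1.371 × 10³ m/s²

1.371 × 10³ m/s²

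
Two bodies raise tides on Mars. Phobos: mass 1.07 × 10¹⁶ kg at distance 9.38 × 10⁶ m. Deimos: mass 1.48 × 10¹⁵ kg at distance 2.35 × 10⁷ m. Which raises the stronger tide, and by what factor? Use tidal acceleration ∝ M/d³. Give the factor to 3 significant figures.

Phobos, by a factor of ≈ 114

Tidal stretch scales as M/d³; compute that for each body.
Phobos: (1.07 × 10¹⁶) / (9.38 × 10⁶)³ = 1.297 × 10⁻⁵
Deimos: (1.48 × 10¹⁵) / (2.35 × 10⁷)³ = 1.140 × 10⁻⁷
Ratio (larger/smaller) = 114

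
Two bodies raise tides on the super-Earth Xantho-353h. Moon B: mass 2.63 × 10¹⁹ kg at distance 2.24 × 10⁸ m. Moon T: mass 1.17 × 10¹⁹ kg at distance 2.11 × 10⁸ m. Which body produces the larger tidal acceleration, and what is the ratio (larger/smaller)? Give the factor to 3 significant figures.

Moon B, by a factor of ≈ 1.88

Tidal acceleration ∝ M/d³, so compare M/d³ for each.
Moon B: (2.63 × 10¹⁹) / (2.24 × 10⁸)³ = 2.340 × 10⁻⁶
Moon T: (1.17 × 10¹⁹) / (2.11 × 10⁸)³ = 1.245 × 10⁻⁶
Ratio (larger/smaller) = 1.88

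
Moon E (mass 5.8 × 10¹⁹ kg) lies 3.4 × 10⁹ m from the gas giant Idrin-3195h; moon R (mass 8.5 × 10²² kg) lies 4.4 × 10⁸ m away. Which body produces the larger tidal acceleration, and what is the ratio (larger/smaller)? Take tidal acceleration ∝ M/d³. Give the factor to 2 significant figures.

Tidal stretch scales as M/d³; compute that for each body.
Moon E: (5.8 × 10¹⁹) / (3.4 × 10⁹)³ = 1.476 × 10⁻⁹
Moon R: (8.5 × 10²²) / (4.4 × 10⁸)³ = 9.978 × 10⁻⁴
Ratio (larger/smaller) = 6.8 × 10⁵

Moon R, by a factor of ≈ 6.8 × 10⁵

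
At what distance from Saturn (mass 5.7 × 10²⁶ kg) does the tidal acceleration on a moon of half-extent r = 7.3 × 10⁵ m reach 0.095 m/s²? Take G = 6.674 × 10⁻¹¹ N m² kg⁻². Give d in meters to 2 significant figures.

8.4 × 10⁷ m

2GMr/d³ = a_tidal  ⇒  d = (2GMr / a_tidal)^(1/3)
d = (2 × 6.674×10⁻¹¹ × (5.7 × 10²⁶) × (7.3 × 10⁵) / (0.095))^(1/3)
  = 8.4 × 10⁷ m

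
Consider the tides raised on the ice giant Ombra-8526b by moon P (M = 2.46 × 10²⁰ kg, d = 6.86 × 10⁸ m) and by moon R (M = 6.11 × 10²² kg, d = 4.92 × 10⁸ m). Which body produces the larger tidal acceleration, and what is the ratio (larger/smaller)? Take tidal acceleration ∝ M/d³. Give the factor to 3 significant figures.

Tidal stretch scales as M/d³; compute that for each body.
Moon P: (2.46 × 10²⁰) / (6.86 × 10⁸)³ = 7.620 × 10⁻⁷
Moon R: (6.11 × 10²²) / (4.92 × 10⁸)³ = 5.130 × 10⁻⁴
Ratio (larger/smaller) = 673

Moon R, by a factor of ≈ 673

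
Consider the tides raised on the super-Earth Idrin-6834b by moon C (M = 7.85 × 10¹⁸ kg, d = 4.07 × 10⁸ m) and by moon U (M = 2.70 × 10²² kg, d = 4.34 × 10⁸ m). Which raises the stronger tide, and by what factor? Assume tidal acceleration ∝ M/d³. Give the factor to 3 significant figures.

Tidal acceleration ∝ M/d³, so compare M/d³ for each.
Moon C: (7.85 × 10¹⁸) / (4.07 × 10⁸)³ = 1.164 × 10⁻⁷
Moon U: (2.70 × 10²²) / (4.34 × 10⁸)³ = 3.303 × 10⁻⁴
Ratio (larger/smaller) = 2840

Moon U, by a factor of ≈ 2840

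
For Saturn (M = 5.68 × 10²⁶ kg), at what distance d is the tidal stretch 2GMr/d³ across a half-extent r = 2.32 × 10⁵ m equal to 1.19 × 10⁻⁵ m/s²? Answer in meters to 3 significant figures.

1.14 × 10⁹ m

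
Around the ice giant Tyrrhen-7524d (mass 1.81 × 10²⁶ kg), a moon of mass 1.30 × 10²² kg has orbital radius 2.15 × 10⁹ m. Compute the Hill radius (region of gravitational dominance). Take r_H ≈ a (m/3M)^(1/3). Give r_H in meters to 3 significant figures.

6.20 × 10⁷ m

r_H ≈ a (m/3M)^(1/3)
    = (2.15 × 10⁹) × (1.30 × 10²² / (3 × 1.81 × 10²⁶))^(1/3)
    = 6.20 × 10⁷ m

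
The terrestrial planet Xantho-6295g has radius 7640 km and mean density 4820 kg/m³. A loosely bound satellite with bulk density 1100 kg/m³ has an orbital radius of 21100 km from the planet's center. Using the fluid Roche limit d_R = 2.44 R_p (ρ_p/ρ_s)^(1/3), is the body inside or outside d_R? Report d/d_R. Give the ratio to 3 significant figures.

d_R = 2.44 × (7640 km) × (4820/1100)^(1/3) = 30500 km
d/d_R = (21100) / (30500) = 0.692
Since d/d_R < 1, the body is inside the Roche limit.

inside; d/d_R ≈ 0.692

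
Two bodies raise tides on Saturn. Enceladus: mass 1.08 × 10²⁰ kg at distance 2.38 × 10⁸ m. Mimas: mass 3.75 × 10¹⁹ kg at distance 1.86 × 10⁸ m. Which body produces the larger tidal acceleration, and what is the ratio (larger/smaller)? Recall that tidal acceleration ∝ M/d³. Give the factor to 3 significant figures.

Tidal stretch scales as M/d³; compute that for each body.
Enceladus: (1.08 × 10²⁰) / (2.38 × 10⁸)³ = 8.011 × 10⁻⁶
Mimas: (3.75 × 10¹⁹) / (1.86 × 10⁸)³ = 5.828 × 10⁻⁶
Ratio (larger/smaller) = 1.37

Enceladus, by a factor of ≈ 1.37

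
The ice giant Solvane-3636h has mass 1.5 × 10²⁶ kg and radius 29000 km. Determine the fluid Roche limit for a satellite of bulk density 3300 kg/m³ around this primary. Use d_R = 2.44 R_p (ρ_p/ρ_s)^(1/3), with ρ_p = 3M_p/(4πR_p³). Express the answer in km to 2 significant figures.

54000 km

ρ_p = 3M_p/(4πR_p³) = 3 × (1.5 × 10²⁶) / (4π × (2.9 × 10⁷ m)³) = 1500 kg/m³
d_R = 2.44 × 29000 km × (1500/3300)^(1/3)
    = 54000 km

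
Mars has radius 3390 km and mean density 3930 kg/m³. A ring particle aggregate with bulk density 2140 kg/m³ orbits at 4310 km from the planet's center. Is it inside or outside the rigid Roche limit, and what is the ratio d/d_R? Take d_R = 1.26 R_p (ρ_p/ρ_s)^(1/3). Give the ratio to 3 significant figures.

inside; d/d_R ≈ 0.824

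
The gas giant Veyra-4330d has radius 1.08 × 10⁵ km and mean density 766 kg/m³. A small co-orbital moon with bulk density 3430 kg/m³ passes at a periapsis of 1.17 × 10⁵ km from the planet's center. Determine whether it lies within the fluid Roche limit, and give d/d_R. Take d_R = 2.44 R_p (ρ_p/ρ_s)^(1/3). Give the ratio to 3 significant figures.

d_R = 2.44 × (1.08 × 10⁵ km) × (766/3430)^(1/3) = 1.599 × 10⁵ km
d/d_R = (1.17 × 10⁵) / (1.599 × 10⁵) = 0.732
Since d/d_R < 1, the body is inside the Roche limit.

inside; d/d_R ≈ 0.732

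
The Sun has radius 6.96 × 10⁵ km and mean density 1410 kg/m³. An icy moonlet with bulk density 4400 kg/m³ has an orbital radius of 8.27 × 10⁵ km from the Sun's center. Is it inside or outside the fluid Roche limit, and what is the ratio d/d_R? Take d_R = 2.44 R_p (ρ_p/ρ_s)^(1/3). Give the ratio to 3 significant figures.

inside; d/d_R ≈ 0.712

d_R = 2.44 × (6.96 × 10⁵ km) × (1410/4400)^(1/3) = 1.162 × 10⁶ km
d/d_R = (8.27 × 10⁵) / (1.162 × 10⁶) = 0.712
Since d/d_R < 1, the body is inside the Roche limit.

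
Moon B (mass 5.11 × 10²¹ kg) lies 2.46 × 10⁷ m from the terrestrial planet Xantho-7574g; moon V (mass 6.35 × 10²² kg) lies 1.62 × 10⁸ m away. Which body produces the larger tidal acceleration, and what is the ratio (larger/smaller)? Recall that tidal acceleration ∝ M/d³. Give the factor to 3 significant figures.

Moon B, by a factor of ≈ 23.0

Tidal acceleration ∝ M/d³, so compare M/d³ for each.
Moon B: (5.11 × 10²¹) / (2.46 × 10⁷)³ = 3.433 × 10⁻¹
Moon V: (6.35 × 10²²) / (1.62 × 10⁸)³ = 1.494 × 10⁻²
Ratio (larger/smaller) = 23.0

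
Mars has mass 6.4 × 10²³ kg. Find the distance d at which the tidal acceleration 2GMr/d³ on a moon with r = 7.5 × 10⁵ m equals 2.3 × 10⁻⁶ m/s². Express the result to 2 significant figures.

3.0 × 10⁸ m

2GMr/d³ = a_tidal  ⇒  d = (2GMr / a_tidal)^(1/3)
d = (2 × 6.674×10⁻¹¹ × (6.4 × 10²³) × (7.5 × 10⁵) / (2.3 × 10⁻⁶))^(1/3)
  = 3.0 × 10⁸ m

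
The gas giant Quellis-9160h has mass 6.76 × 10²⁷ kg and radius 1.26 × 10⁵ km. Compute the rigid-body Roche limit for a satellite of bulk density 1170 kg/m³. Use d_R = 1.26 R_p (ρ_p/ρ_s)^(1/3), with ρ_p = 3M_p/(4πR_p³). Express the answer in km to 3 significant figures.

1.40 × 10⁵ km

ρ_p = 3M_p/(4πR_p³) = 3 × (6.76 × 10²⁷) / (4π × (1.26 × 10⁸ m)³) = 807 kg/m³
d_R = 1.26 × 1.26 × 10⁵ km × (807/1170)^(1/3)
    = 1.40 × 10⁵ km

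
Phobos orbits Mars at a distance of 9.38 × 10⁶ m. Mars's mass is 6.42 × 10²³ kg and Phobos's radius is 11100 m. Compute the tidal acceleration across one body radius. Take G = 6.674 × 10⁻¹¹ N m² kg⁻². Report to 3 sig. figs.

1.15 × 10⁻³ m/s²

Δg = 2GMr/d³
   = 2 × (6.674 × 10⁻¹¹) × (6.42 × 10²³) × (11100) / (9.38 × 10⁶)³
   = 1.15 × 10⁻³ m/s²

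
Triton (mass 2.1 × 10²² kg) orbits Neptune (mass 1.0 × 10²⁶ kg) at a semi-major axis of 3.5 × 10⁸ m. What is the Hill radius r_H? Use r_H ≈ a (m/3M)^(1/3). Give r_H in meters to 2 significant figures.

r_H ≈ a (m/3M)^(1/3)
    = (3.5 × 10⁸) × (2.1 × 10²² / (3 × 1.0 × 10²⁶))^(1/3)
    = 1.4 × 10⁷ m

1.4 × 10⁷ m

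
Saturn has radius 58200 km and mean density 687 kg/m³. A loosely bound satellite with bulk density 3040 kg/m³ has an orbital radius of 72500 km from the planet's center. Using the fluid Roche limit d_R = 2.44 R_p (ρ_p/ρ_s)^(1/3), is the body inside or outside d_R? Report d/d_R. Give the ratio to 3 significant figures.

d_R = 2.44 × (58200 km) × (687/3040)^(1/3) = 86500 km
d/d_R = (72500) / (86500) = 0.838
Since d/d_R < 1, the body is inside the Roche limit.

inside; d/d_R ≈ 0.838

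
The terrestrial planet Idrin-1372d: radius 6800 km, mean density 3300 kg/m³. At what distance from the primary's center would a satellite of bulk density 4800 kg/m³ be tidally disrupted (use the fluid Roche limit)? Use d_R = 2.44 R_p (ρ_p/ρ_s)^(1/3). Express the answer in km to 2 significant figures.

15000 km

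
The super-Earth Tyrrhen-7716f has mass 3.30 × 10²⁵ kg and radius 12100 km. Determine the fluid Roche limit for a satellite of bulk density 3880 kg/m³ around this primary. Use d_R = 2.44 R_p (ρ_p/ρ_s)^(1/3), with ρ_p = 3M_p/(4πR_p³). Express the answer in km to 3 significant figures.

30900 km

ρ_p = 3M_p/(4πR_p³) = 3 × (3.30 × 10²⁵) / (4π × (1.21 × 10⁷ m)³) = 4450 kg/m³
d_R = 2.44 × 12100 km × (4450/3880)^(1/3)
    = 30900 km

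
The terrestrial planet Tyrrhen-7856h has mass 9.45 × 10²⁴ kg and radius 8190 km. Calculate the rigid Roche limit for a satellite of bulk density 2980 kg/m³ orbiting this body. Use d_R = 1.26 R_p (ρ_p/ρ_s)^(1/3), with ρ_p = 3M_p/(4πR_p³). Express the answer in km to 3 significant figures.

ρ_p = 3M_p/(4πR_p³) = 3 × (9.45 × 10²⁴) / (4π × (8.19 × 10⁶ m)³) = 4110 kg/m³
d_R = 1.26 × 8190 km × (4110/2980)^(1/3)
    = 11500 km

11500 km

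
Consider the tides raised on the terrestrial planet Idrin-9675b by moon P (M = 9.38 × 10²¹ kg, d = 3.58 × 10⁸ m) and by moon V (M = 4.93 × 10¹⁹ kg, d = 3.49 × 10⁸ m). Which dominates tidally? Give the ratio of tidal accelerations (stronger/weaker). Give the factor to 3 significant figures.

Moon P, by a factor of ≈ 176

The tide-raising term goes as M/d³ (the gradient of a 1/d² field).
Moon P: (9.38 × 10²¹) / (3.58 × 10⁸)³ = 2.044 × 10⁻⁴
Moon V: (4.93 × 10¹⁹) / (3.49 × 10⁸)³ = 1.160 × 10⁻⁶
Ratio (larger/smaller) = 176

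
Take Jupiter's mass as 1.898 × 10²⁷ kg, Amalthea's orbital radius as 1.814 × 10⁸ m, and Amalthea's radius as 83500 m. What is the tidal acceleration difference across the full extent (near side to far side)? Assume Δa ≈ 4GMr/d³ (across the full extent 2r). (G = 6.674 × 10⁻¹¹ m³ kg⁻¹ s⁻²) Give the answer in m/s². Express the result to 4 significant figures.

7.088 × 10⁻³ m/s²

Differencing GM/(d−r)² and GM/(d+r)² to first order in r/d gives 4GMr/d³.
a_tidal = 4GMr/d³
        = 4 × (6.674 × 10⁻¹¹) × (1.898 × 10²⁷) × (83500) / (1.814 × 10⁸)³
        = 7.088 × 10⁻³ m/s²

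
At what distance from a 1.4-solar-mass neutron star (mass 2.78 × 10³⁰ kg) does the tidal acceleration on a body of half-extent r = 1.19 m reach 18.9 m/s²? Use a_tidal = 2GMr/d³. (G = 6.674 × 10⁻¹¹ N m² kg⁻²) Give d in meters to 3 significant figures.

2.86 × 10⁶ m

2GMr/d³ = a_tidal  ⇒  d = (2GMr / a_tidal)^(1/3)
d = (2 × 6.674×10⁻¹¹ × (2.78 × 10³⁰) × (1.19) / (18.9))^(1/3)
  = 2.86 × 10⁶ m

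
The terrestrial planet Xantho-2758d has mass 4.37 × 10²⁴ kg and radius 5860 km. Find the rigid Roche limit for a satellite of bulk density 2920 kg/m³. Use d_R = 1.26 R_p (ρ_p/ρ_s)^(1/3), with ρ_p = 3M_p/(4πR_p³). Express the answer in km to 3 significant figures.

ρ_p = 3M_p/(4πR_p³) = 3 × (4.37 × 10²⁴) / (4π × (5.86 × 10⁶ m)³) = 5180 kg/m³
d_R = 1.26 × 5860 km × (5180/2920)^(1/3)
    = 8940 km

8940 km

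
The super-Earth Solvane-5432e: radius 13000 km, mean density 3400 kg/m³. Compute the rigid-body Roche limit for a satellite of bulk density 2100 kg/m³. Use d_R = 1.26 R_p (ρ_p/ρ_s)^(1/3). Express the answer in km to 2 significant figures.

d_R = 1.26 × 13000 km × (3400/2100)^(1/3)
    = 19000 km

19000 km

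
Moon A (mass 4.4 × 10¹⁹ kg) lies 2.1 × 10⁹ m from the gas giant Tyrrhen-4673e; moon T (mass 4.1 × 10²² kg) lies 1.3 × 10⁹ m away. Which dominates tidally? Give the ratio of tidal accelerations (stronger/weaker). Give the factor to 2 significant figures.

Moon T, by a factor of ≈ 3900

Tidal acceleration ∝ M/d³, so compare M/d³ for each.
Moon A: (4.4 × 10¹⁹) / (2.1 × 10⁹)³ = 4.751 × 10⁻⁹
Moon T: (4.1 × 10²²) / (1.3 × 10⁹)³ = 1.866 × 10⁻⁵
Ratio (larger/smaller) = 3900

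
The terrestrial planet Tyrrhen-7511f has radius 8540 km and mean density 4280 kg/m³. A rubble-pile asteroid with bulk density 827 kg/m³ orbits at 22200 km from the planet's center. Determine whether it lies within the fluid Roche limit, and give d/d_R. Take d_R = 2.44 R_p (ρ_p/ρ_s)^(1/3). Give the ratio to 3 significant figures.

d_R = 2.44 × (8540 km) × (4280/827)^(1/3) = 36040 km
d/d_R = (22200) / (36040) = 0.616
Since d/d_R < 1, the body is inside the Roche limit.

inside; d/d_R ≈ 0.616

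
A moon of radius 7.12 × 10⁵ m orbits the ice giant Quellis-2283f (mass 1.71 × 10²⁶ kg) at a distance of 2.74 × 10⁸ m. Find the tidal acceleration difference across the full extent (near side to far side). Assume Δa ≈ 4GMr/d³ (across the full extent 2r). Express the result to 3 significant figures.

1.58 × 10⁻³ m/s²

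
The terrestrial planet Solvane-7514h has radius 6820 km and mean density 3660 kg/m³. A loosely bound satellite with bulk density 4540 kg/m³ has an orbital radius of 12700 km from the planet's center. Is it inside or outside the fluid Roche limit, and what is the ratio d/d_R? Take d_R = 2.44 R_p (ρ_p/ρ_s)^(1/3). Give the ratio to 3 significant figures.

inside; d/d_R ≈ 0.820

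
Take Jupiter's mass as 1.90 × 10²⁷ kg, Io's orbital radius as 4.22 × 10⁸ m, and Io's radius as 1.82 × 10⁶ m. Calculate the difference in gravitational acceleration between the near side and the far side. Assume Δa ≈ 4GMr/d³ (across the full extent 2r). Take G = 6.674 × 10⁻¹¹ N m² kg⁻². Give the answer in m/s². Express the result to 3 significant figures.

1.23 × 10⁻² m/s²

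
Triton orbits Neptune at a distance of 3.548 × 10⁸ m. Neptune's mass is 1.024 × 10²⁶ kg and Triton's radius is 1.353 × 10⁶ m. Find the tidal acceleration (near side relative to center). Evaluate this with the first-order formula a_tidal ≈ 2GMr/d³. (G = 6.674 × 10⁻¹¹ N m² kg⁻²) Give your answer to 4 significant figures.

4.141 × 10⁻⁴ m/s²

The tidal stretch is the gradient of GM/d² times the body's extent r, hence the 1/d³ dependence.
Δa = 2GMr/d³
   = 2 × (6.674 × 10⁻¹¹) × (1.024 × 10²⁶) × (1.353 × 10⁶) / (3.548 × 10⁸)³
   = 4.141 × 10⁻⁴ m/s²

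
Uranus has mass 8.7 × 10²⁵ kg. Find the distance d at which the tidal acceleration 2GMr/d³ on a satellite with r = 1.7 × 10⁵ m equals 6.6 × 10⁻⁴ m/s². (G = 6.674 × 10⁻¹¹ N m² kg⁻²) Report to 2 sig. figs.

2GMr/d³ = a_tidal  ⇒  d = (2GMr / a_tidal)^(1/3)
d = (2 × 6.674×10⁻¹¹ × (8.7 × 10²⁵) × (1.7 × 10⁵) / (6.6 × 10⁻⁴))^(1/3)
  = 1.4 × 10⁸ m

1.4 × 10⁸ m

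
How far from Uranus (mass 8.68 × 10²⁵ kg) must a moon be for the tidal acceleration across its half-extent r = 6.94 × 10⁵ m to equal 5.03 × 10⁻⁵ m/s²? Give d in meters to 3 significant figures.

5.43 × 10⁸ m

2GMr/d³ = a_tidal  ⇒  d = (2GMr / a_tidal)^(1/3)
d = (2 × 6.674×10⁻¹¹ × (8.68 × 10²⁵) × (6.94 × 10⁵) / (5.03 × 10⁻⁵))^(1/3)
  = 5.43 × 10⁸ m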